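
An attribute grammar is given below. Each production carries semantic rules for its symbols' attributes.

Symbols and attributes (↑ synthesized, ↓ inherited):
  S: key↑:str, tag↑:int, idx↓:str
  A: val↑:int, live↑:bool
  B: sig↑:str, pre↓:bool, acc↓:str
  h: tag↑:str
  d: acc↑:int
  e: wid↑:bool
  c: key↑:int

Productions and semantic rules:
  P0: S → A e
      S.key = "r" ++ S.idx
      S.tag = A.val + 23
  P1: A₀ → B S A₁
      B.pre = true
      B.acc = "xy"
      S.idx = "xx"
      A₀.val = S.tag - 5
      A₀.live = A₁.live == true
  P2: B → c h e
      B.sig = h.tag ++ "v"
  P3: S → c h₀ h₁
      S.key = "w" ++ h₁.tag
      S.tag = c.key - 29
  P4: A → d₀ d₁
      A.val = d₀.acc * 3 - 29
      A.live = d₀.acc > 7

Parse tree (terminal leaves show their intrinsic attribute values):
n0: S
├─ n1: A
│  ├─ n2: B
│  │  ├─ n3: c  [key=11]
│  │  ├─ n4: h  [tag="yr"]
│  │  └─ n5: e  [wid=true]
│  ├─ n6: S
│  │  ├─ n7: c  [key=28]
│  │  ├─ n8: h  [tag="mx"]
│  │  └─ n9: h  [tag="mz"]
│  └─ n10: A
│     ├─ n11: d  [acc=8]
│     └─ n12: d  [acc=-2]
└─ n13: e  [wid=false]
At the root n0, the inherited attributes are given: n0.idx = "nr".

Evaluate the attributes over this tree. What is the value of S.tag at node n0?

1. n0.idx = "nr"  [given at root]
2. n2.pre = true  [true]
3. n2.acc = "xy"  ["xy"]
4. n3.key = 11  [terminal]
5. n4.tag = "yr"  [terminal]
6. n5.wid = true  [terminal]
7. n2.sig = "yrv"  [h.tag ++ "v"]
8. n6.idx = "xx"  ["xx"]
9. n7.key = 28  [terminal]
10. n8.tag = "mx"  [terminal]
11. n9.tag = "mz"  [terminal]
12. n6.key = "wmz"  ["w" ++ h₁.tag]
13. n6.tag = -1  [c.key - 29]
14. n11.acc = 8  [terminal]
15. n12.acc = -2  [terminal]
16. n10.val = -5  [d₀.acc * 3 - 29]
17. n10.live = true  [d₀.acc > 7]
18. n1.val = -6  [S.tag - 5]
19. n1.live = true  [A₁.live == true]
20. n13.wid = false  [terminal]
21. n0.key = "rnr"  ["r" ++ S.idx]
22. n0.tag = 17  [A.val + 23]

17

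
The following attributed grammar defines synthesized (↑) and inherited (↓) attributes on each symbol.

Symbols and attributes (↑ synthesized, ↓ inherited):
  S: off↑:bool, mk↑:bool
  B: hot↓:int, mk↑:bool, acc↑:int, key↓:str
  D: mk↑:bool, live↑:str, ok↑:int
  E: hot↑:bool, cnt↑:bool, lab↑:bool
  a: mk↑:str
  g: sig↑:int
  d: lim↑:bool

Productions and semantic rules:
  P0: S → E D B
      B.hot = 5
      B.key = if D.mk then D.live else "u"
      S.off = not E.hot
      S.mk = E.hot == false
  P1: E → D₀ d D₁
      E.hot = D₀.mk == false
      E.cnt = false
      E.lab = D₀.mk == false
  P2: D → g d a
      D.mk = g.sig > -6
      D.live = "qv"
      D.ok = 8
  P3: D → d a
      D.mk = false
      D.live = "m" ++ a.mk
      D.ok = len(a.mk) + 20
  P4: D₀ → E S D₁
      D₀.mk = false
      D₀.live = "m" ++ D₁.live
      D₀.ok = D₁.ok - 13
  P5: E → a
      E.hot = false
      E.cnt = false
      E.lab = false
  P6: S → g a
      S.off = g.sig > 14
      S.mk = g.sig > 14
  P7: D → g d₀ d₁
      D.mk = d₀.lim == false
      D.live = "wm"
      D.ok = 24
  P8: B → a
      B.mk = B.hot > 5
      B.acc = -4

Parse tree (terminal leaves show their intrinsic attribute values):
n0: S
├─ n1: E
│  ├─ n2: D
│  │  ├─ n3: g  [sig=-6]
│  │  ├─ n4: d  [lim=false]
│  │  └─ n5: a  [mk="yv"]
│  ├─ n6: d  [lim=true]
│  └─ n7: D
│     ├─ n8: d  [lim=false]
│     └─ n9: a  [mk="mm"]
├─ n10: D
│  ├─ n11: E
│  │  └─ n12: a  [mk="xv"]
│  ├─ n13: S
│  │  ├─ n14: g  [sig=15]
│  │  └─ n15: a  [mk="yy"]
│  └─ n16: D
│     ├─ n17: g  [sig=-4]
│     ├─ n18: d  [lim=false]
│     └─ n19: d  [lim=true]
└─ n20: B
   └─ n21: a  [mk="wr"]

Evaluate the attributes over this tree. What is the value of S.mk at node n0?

false

1. n3.sig = -6  [terminal]
2. n4.lim = false  [terminal]
3. n5.mk = "yv"  [terminal]
4. n2.mk = false  [g.sig > -6]
5. n2.live = "qv"  ["qv"]
6. n2.ok = 8  [8]
7. n6.lim = true  [terminal]
8. n8.lim = false  [terminal]
9. n9.mk = "mm"  [terminal]
10. n7.mk = false  [false]
11. n7.live = "mmm"  ["m" ++ a.mk]
12. n7.ok = 22  [len(a.mk) + 20]
13. n1.hot = true  [D₀.mk == false]
14. n1.cnt = false  [false]
15. n1.lab = true  [D₀.mk == false]
16. n12.mk = "xv"  [terminal]
17. n11.hot = false  [false]
18. n11.cnt = false  [false]
19. n11.lab = false  [false]
20. n14.sig = 15  [terminal]
21. n15.mk = "yy"  [terminal]
22. n13.off = true  [g.sig > 14]
23. n13.mk = true  [g.sig > 14]
24. n17.sig = -4  [terminal]
25. n18.lim = false  [terminal]
26. n19.lim = true  [terminal]
27. n16.mk = true  [d₀.lim == false]
28. n16.live = "wm"  ["wm"]
29. n16.ok = 24  [24]
30. n10.mk = false  [false]
31. n10.live = "mwm"  ["m" ++ D₁.live]
32. n10.ok = 11  [D₁.ok - 13]
33. n20.hot = 5  [5]
34. n20.key = "u"  [if D.mk then D.live else "u"]
35. n21.mk = "wr"  [terminal]
36. n20.mk = false  [B.hot > 5]
37. n20.acc = -4  [-4]
38. n0.off = false  [not E.hot]
39. n0.mk = false  [E.hot == false]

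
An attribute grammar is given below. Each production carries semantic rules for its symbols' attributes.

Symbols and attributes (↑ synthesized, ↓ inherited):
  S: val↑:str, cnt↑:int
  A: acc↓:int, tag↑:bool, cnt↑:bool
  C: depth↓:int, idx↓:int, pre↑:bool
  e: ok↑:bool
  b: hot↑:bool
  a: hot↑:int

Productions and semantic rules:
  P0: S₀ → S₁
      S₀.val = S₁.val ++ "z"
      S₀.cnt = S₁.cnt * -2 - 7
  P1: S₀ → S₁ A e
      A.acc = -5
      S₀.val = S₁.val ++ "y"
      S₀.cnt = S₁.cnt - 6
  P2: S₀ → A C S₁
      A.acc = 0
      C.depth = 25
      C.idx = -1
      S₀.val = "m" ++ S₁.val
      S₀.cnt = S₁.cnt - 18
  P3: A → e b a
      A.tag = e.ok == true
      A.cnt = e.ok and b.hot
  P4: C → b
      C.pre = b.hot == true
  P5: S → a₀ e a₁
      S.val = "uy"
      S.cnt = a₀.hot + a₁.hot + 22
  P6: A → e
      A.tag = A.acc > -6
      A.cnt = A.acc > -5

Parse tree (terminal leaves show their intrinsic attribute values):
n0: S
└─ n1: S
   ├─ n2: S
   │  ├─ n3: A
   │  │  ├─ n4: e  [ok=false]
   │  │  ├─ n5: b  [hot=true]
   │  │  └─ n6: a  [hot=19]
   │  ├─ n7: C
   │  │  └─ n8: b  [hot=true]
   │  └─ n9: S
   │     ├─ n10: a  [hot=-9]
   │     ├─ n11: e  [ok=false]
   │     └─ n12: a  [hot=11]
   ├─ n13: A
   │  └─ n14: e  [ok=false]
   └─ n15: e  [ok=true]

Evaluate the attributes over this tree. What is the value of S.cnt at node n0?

1. n3.acc = 0  [0]
2. n4.ok = false  [terminal]
3. n5.hot = true  [terminal]
4. n6.hot = 19  [terminal]
5. n3.tag = false  [e.ok == true]
6. n3.cnt = false  [e.ok and b.hot]
7. n7.depth = 25  [25]
8. n7.idx = -1  [-1]
9. n8.hot = true  [terminal]
10. n7.pre = true  [b.hot == true]
11. n10.hot = -9  [terminal]
12. n11.ok = false  [terminal]
13. n12.hot = 11  [terminal]
14. n9.val = "uy"  ["uy"]
15. n9.cnt = 24  [a₀.hot + a₁.hot + 22]
16. n2.val = "muy"  ["m" ++ S₁.val]
17. n2.cnt = 6  [S₁.cnt - 18]
18. n13.acc = -5  [-5]
19. n14.ok = false  [terminal]
20. n13.tag = true  [A.acc > -6]
21. n13.cnt = false  [A.acc > -5]
22. n15.ok = true  [terminal]
23. n1.val = "muyy"  [S₁.val ++ "y"]
24. n1.cnt = 0  [S₁.cnt - 6]
25. n0.val = "muyyz"  [S₁.val ++ "z"]
26. n0.cnt = -7  [S₁.cnt * -2 - 7]

-7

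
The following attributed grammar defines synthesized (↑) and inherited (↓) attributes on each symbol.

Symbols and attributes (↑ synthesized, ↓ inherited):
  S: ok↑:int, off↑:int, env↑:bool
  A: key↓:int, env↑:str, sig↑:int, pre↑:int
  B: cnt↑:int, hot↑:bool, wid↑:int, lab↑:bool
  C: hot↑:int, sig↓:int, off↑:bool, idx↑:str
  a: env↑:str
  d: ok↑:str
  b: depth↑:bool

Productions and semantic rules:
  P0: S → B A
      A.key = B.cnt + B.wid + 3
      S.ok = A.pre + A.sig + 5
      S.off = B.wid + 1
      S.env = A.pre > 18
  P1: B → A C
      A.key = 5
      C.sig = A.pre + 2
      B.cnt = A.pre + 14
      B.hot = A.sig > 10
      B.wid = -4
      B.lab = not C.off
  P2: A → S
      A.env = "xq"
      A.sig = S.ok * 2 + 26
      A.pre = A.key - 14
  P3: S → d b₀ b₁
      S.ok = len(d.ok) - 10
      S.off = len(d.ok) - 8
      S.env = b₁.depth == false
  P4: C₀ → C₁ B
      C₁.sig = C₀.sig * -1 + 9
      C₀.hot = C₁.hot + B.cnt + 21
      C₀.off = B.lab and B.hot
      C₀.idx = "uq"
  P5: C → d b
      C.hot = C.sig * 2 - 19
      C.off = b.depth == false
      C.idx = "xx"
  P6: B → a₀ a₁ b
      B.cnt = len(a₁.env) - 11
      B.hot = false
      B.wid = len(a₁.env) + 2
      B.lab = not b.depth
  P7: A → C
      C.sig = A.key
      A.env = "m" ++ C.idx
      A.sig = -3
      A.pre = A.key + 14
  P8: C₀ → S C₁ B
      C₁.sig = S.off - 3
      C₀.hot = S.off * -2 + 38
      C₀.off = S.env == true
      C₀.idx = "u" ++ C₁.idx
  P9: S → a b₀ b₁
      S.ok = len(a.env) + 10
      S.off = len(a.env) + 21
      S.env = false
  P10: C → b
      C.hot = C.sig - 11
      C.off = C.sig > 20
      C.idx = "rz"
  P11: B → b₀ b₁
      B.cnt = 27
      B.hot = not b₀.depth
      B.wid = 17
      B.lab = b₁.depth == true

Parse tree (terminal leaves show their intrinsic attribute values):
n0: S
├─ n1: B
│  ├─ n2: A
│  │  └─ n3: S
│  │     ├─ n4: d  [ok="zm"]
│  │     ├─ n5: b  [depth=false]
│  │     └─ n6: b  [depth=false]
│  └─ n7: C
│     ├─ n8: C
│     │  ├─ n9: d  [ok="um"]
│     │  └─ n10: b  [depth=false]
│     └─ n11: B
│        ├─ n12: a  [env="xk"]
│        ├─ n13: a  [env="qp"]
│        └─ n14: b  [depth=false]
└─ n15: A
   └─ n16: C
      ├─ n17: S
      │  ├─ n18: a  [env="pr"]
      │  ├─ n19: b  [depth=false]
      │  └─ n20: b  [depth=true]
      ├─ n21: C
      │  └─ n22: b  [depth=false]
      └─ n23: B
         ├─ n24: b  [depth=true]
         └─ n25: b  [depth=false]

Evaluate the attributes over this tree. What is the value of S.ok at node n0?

1. n2.key = 5  [5]
2. n4.ok = "zm"  [terminal]
3. n5.depth = false  [terminal]
4. n6.depth = false  [terminal]
5. n3.ok = -8  [len(d.ok) - 10]
6. n3.off = -6  [len(d.ok) - 8]
7. n3.env = true  [b₁.depth == false]
8. n2.env = "xq"  ["xq"]
9. n2.sig = 10  [S.ok * 2 + 26]
10. n2.pre = -9  [A.key - 14]
11. n7.sig = -7  [A.pre + 2]
12. n8.sig = 16  [C₀.sig * -1 + 9]
13. n9.ok = "um"  [terminal]
14. n10.depth = false  [terminal]
15. n8.hot = 13  [C.sig * 2 - 19]
16. n8.off = true  [b.depth == false]
17. n8.idx = "xx"  ["xx"]
18. n12.env = "xk"  [terminal]
19. n13.env = "qp"  [terminal]
20. n14.depth = false  [terminal]
21. n11.cnt = -9  [len(a₁.env) - 11]
22. n11.hot = false  [false]
23. n11.wid = 4  [len(a₁.env) + 2]
24. n11.lab = true  [not b.depth]
25. n7.hot = 25  [C₁.hot + B.cnt + 21]
26. n7.off = false  [B.lab and B.hot]
27. n7.idx = "uq"  ["uq"]
28. n1.cnt = 5  [A.pre + 14]
29. n1.hot = false  [A.sig > 10]
30. n1.wid = -4  [-4]
31. n1.lab = true  [not C.off]
32. n15.key = 4  [B.cnt + B.wid + 3]
33. n16.sig = 4  [A.key]
34. n18.env = "pr"  [terminal]
35. n19.depth = false  [terminal]
36. n20.depth = true  [terminal]
37. n17.ok = 12  [len(a.env) + 10]
38. n17.off = 23  [len(a.env) + 21]
39. n17.env = false  [false]
40. n21.sig = 20  [S.off - 3]
41. n22.depth = false  [terminal]
42. n21.hot = 9  [C.sig - 11]
43. n21.off = false  [C.sig > 20]
44. n21.idx = "rz"  ["rz"]
45. n24.depth = true  [terminal]
46. n25.depth = false  [terminal]
47. n23.cnt = 27  [27]
48. n23.hot = false  [not b₀.depth]
49. n23.wid = 17  [17]
50. n23.lab = false  [b₁.depth == true]
51. n16.hot = -8  [S.off * -2 + 38]
52. n16.off = false  [S.env == true]
53. n16.idx = "urz"  ["u" ++ C₁.idx]
54. n15.env = "murz"  ["m" ++ C.idx]
55. n15.sig = -3  [-3]
56. n15.pre = 18  [A.key + 14]
57. n0.ok = 20  [A.pre + A.sig + 5]
58. n0.off = -3  [B.wid + 1]
59. n0.env = false  [A.pre > 18]

20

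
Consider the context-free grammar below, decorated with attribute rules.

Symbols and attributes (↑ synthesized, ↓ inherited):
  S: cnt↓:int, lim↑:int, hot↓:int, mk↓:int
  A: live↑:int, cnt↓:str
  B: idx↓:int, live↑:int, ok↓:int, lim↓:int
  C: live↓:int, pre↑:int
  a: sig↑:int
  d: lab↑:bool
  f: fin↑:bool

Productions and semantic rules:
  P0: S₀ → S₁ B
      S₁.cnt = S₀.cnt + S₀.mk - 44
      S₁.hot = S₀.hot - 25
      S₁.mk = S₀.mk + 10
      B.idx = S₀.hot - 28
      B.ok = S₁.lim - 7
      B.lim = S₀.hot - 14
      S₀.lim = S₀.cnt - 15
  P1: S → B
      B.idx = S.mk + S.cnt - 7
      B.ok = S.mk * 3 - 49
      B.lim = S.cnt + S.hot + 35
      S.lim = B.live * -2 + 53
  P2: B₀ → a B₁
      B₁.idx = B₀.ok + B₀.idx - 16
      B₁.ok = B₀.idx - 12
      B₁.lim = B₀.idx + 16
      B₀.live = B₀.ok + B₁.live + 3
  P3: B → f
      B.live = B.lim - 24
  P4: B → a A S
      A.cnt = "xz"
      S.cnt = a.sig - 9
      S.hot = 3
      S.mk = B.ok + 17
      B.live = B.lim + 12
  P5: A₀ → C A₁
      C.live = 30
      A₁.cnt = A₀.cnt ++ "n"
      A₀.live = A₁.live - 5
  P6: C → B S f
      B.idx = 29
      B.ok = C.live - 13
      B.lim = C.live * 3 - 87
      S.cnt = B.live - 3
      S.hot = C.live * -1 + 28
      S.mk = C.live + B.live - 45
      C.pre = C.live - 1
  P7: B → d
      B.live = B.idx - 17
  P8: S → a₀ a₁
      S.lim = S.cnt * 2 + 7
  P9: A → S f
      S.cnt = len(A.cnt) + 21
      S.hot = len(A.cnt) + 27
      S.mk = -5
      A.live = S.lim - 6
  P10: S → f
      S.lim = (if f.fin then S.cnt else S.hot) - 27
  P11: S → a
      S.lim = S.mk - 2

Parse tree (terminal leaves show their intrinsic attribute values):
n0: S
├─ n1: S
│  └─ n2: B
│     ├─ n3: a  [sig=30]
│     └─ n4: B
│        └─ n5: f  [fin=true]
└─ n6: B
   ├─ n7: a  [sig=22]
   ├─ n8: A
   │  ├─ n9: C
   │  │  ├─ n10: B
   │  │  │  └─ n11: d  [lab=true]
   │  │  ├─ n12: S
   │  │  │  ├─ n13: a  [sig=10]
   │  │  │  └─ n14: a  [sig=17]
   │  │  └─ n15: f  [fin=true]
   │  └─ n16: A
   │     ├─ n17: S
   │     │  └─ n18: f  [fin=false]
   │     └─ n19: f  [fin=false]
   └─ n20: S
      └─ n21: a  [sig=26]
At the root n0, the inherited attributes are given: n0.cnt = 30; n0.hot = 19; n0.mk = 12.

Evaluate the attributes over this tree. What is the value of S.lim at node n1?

1. n0.cnt = 30  [given at root]
2. n0.hot = 19  [given at root]
3. n0.mk = 12  [given at root]
4. n1.cnt = -2  [S₀.cnt + S₀.mk - 44]
5. n1.hot = -6  [S₀.hot - 25]
6. n1.mk = 22  [S₀.mk + 10]
7. n2.idx = 13  [S.mk + S.cnt - 7]
8. n2.ok = 17  [S.mk * 3 - 49]
9. n2.lim = 27  [S.cnt + S.hot + 35]
10. n3.sig = 30  [terminal]
11. n4.idx = 14  [B₀.ok + B₀.idx - 16]
12. n4.ok = 1  [B₀.idx - 12]
13. n4.lim = 29  [B₀.idx + 16]
14. n5.fin = true  [terminal]
15. n4.live = 5  [B.lim - 24]
16. n2.live = 25  [B₀.ok + B₁.live + 3]
17. n1.lim = 3  [B.live * -2 + 53]
18. n6.idx = -9  [S₀.hot - 28]
19. n6.ok = -4  [S₁.lim - 7]
20. n6.lim = 5  [S₀.hot - 14]
21. n7.sig = 22  [terminal]
22. n8.cnt = "xz"  ["xz"]
23. n9.live = 30  [30]
24. n10.idx = 29  [29]
25. n10.ok = 17  [C.live - 13]
26. n10.lim = 3  [C.live * 3 - 87]
27. n11.lab = true  [terminal]
28. n10.live = 12  [B.idx - 17]
29. n12.cnt = 9  [B.live - 3]
30. n12.hot = -2  [C.live * -1 + 28]
31. n12.mk = -3  [C.live + B.live - 45]
32. n13.sig = 10  [terminal]
33. n14.sig = 17  [terminal]
34. n12.lim = 25  [S.cnt * 2 + 7]
35. n15.fin = true  [terminal]
36. n9.pre = 29  [C.live - 1]
37. n16.cnt = "xzn"  [A₀.cnt ++ "n"]
38. n17.cnt = 24  [len(A.cnt) + 21]
39. n17.hot = 30  [len(A.cnt) + 27]
40. n17.mk = -5  [-5]
41. n18.fin = false  [terminal]
42. n17.lim = 3  [(if f.fin then S.cnt else S.hot) - 27]
43. n19.fin = false  [terminal]
44. n16.live = -3  [S.lim - 6]
45. n8.live = -8  [A₁.live - 5]
46. n20.cnt = 13  [a.sig - 9]
47. n20.hot = 3  [3]
48. n20.mk = 13  [B.ok + 17]
49. n21.sig = 26  [terminal]
50. n20.lim = 11  [S.mk - 2]
51. n6.live = 17  [B.lim + 12]
52. n0.lim = 15  [S₀.cnt - 15]

3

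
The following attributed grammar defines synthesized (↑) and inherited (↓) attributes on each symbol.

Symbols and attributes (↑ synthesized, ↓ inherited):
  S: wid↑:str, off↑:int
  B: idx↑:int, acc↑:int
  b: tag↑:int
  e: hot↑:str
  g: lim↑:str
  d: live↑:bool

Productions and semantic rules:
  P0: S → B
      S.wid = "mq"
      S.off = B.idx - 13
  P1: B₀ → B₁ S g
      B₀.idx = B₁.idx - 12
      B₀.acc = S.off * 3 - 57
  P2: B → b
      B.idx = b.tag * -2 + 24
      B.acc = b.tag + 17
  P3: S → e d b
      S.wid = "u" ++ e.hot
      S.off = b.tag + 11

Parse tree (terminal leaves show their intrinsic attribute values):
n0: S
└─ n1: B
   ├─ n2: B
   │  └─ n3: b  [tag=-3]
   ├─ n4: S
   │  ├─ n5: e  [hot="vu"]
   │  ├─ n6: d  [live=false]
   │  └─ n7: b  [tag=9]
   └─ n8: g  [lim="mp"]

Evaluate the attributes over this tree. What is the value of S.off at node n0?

1. n3.tag = -3  [terminal]
2. n2.idx = 30  [b.tag * -2 + 24]
3. n2.acc = 14  [b.tag + 17]
4. n5.hot = "vu"  [terminal]
5. n6.live = false  [terminal]
6. n7.tag = 9  [terminal]
7. n4.wid = "uvu"  ["u" ++ e.hot]
8. n4.off = 20  [b.tag + 11]
9. n8.lim = "mp"  [terminal]
10. n1.idx = 18  [B₁.idx - 12]
11. n1.acc = 3  [S.off * 3 - 57]
12. n0.wid = "mq"  ["mq"]
13. n0.off = 5  [B.idx - 13]

5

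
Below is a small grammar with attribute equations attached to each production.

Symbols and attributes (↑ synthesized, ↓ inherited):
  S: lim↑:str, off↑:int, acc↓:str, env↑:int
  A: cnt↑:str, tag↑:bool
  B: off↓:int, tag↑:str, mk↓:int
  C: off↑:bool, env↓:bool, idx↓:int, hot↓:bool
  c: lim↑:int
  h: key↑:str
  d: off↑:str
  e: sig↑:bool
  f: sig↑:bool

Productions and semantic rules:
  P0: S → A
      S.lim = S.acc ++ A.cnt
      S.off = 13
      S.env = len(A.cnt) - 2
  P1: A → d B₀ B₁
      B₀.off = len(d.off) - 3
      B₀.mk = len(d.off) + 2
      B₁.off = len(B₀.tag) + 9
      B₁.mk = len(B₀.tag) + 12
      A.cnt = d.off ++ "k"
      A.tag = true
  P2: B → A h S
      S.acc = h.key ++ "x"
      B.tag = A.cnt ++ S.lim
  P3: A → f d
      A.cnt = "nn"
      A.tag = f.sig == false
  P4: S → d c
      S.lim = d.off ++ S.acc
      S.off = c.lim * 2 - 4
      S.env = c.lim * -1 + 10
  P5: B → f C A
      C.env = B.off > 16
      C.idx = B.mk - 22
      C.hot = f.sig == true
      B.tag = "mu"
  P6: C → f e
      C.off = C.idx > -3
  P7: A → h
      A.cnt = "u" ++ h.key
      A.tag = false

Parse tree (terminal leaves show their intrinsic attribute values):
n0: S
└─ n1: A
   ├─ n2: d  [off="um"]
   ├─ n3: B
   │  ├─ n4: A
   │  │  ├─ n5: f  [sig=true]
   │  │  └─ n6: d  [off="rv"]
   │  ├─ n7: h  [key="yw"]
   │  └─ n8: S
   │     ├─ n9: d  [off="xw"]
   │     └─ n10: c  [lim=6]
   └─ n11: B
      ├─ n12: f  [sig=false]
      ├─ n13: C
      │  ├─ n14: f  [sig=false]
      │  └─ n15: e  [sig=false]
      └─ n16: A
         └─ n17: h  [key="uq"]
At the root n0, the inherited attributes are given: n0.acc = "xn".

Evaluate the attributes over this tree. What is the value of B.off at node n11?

1. n0.acc = "xn"  [given at root]
2. n2.off = "um"  [terminal]
3. n3.off = -1  [len(d.off) - 3]
4. n3.mk = 4  [len(d.off) + 2]
5. n5.sig = true  [terminal]
6. n6.off = "rv"  [terminal]
7. n4.cnt = "nn"  ["nn"]
8. n4.tag = false  [f.sig == false]
9. n7.key = "yw"  [terminal]
10. n8.acc = "ywx"  [h.key ++ "x"]
11. n9.off = "xw"  [terminal]
12. n10.lim = 6  [terminal]
13. n8.lim = "xwywx"  [d.off ++ S.acc]
14. n8.off = 8  [c.lim * 2 - 4]
15. n8.env = 4  [c.lim * -1 + 10]
16. n3.tag = "nnxwywx"  [A.cnt ++ S.lim]
17. n11.off = 16  [len(B₀.tag) + 9]
18. n11.mk = 19  [len(B₀.tag) + 12]
19. n12.sig = false  [terminal]
20. n13.env = false  [B.off > 16]
21. n13.idx = -3  [B.mk - 22]
22. n13.hot = false  [f.sig == true]
23. n14.sig = false  [terminal]
24. n15.sig = false  [terminal]
25. n13.off = false  [C.idx > -3]
26. n17.key = "uq"  [terminal]
27. n16.cnt = "uuq"  ["u" ++ h.key]
28. n16.tag = false  [false]
29. n11.tag = "mu"  ["mu"]
30. n1.cnt = "umk"  [d.off ++ "k"]
31. n1.tag = true  [true]
32. n0.lim = "xnumk"  [S.acc ++ A.cnt]
33. n0.off = 13  [13]
34. n0.env = 1  [len(A.cnt) - 2]

16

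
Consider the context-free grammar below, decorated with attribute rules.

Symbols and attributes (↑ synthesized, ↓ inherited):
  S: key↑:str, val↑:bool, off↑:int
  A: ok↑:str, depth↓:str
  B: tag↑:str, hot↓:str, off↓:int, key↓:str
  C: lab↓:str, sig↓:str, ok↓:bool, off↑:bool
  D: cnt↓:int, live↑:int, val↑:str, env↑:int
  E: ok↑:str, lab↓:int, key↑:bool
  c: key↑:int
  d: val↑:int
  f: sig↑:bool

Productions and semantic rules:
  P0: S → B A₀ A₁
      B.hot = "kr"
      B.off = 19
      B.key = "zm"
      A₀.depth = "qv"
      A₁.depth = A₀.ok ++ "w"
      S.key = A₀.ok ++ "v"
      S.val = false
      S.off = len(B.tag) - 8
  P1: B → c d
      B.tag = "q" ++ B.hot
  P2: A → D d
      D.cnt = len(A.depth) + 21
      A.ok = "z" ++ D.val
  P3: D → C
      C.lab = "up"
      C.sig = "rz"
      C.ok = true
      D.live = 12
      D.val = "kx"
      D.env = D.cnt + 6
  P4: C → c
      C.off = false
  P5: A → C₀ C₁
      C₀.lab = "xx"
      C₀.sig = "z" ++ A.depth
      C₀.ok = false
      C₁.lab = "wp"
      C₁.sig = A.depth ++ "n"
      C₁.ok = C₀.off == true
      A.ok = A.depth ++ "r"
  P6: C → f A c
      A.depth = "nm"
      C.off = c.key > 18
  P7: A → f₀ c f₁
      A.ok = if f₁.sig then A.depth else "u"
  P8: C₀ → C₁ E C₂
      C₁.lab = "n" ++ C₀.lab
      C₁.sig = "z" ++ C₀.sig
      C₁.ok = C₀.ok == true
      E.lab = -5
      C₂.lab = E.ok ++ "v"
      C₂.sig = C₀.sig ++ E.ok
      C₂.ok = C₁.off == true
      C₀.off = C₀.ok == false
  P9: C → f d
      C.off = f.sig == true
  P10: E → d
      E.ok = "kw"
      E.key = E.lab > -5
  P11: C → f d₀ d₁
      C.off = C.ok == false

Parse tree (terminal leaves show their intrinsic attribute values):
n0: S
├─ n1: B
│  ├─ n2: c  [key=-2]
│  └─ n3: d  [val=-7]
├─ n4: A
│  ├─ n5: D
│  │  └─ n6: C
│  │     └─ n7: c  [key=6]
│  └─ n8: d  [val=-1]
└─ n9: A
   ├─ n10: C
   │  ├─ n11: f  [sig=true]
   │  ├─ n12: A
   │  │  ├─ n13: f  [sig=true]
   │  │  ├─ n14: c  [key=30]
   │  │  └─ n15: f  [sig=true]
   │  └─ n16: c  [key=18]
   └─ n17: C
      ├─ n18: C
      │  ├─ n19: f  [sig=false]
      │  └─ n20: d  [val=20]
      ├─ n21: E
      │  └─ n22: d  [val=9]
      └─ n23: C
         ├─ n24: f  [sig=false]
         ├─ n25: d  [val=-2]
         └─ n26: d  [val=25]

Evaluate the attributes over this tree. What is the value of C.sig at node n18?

1. n1.hot = "kr"  ["kr"]
2. n1.off = 19  [19]
3. n1.key = "zm"  ["zm"]
4. n2.key = -2  [terminal]
5. n3.val = -7  [terminal]
6. n1.tag = "qkr"  ["q" ++ B.hot]
7. n4.depth = "qv"  ["qv"]
8. n5.cnt = 23  [len(A.depth) + 21]
9. n6.lab = "up"  ["up"]
10. n6.sig = "rz"  ["rz"]
11. n6.ok = true  [true]
12. n7.key = 6  [terminal]
13. n6.off = false  [false]
14. n5.live = 12  [12]
15. n5.val = "kx"  ["kx"]
16. n5.env = 29  [D.cnt + 6]
17. n8.val = -1  [terminal]
18. n4.ok = "zkx"  ["z" ++ D.val]
19. n9.depth = "zkxw"  [A₀.ok ++ "w"]
20. n10.lab = "xx"  ["xx"]
21. n10.sig = "zzkxw"  ["z" ++ A.depth]
22. n10.ok = false  [false]
23. n11.sig = true  [terminal]
24. n12.depth = "nm"  ["nm"]
25. n13.sig = true  [terminal]
26. n14.key = 30  [terminal]
27. n15.sig = true  [terminal]
28. n12.ok = "nm"  [if f₁.sig then A.depth else "u"]
29. n16.key = 18  [terminal]
30. n10.off = false  [c.key > 18]
31. n17.lab = "wp"  ["wp"]
32. n17.sig = "zkxwn"  [A.depth ++ "n"]
33. n17.ok = false  [C₀.off == true]
34. n18.lab = "nwp"  ["n" ++ C₀.lab]
35. n18.sig = "zzkxwn"  ["z" ++ C₀.sig]
36. n18.ok = false  [C₀.ok == true]
37. n19.sig = false  [terminal]
38. n20.val = 20  [terminal]
39. n18.off = false  [f.sig == true]
40. n21.lab = -5  [-5]
41. n22.val = 9  [terminal]
42. n21.ok = "kw"  ["kw"]
43. n21.key = false  [E.lab > -5]
44. n23.lab = "kwv"  [E.ok ++ "v"]
45. n23.sig = "zkxwnkw"  [C₀.sig ++ E.ok]
46. n23.ok = false  [C₁.off == true]
47. n24.sig = false  [terminal]
48. n25.val = -2  [terminal]
49. n26.val = 25  [terminal]
50. n23.off = true  [C.ok == false]
51. n17.off = true  [C₀.ok == false]
52. n9.ok = "zkxwr"  [A.depth ++ "r"]
53. n0.key = "zkxv"  [A₀.ok ++ "v"]
54. n0.val = false  [false]
55. n0.off = -5  [len(B.tag) - 8]

"zzkxwn"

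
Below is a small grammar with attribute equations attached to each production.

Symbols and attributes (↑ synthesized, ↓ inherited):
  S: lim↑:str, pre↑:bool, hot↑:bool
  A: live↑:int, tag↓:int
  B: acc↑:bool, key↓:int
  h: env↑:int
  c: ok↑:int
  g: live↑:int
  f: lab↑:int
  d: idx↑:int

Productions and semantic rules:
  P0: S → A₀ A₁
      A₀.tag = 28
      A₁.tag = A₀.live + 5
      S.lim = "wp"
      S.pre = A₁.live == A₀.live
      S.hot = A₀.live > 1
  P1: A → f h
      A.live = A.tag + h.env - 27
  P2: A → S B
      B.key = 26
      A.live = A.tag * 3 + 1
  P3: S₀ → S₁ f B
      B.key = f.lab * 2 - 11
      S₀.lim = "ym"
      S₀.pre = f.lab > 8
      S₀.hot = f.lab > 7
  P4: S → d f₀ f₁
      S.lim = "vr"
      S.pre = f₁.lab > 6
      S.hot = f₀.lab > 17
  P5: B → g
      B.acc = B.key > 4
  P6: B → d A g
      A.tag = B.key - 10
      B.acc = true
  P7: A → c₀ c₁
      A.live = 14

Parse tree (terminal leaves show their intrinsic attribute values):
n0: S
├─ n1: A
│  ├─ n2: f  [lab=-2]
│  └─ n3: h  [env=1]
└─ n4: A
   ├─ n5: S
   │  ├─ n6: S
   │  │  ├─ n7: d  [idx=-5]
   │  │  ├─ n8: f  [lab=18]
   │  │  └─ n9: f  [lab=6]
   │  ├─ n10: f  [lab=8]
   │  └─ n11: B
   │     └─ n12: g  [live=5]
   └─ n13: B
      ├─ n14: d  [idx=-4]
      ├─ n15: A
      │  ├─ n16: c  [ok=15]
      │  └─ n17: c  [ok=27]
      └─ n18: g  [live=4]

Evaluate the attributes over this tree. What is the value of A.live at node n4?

22

1. n1.tag = 28  [28]
2. n2.lab = -2  [terminal]
3. n3.env = 1  [terminal]
4. n1.live = 2  [A.tag + h.env - 27]
5. n4.tag = 7  [A₀.live + 5]
6. n7.idx = -5  [terminal]
7. n8.lab = 18  [terminal]
8. n9.lab = 6  [terminal]
9. n6.lim = "vr"  ["vr"]
10. n6.pre = false  [f₁.lab > 6]
11. n6.hot = true  [f₀.lab > 17]
12. n10.lab = 8  [terminal]
13. n11.key = 5  [f.lab * 2 - 11]
14. n12.live = 5  [terminal]
15. n11.acc = true  [B.key > 4]
16. n5.lim = "ym"  ["ym"]
17. n5.pre = false  [f.lab > 8]
18. n5.hot = true  [f.lab > 7]
19. n13.key = 26  [26]
20. n14.idx = -4  [terminal]
21. n15.tag = 16  [B.key - 10]
22. n16.ok = 15  [terminal]
23. n17.ok = 27  [terminal]
24. n15.live = 14  [14]
25. n18.live = 4  [terminal]
26. n13.acc = true  [true]
27. n4.live = 22  [A.tag * 3 + 1]
28. n0.lim = "wp"  ["wp"]
29. n0.pre = false  [A₁.live == A₀.live]
30. n0.hot = true  [A₀.live > 1]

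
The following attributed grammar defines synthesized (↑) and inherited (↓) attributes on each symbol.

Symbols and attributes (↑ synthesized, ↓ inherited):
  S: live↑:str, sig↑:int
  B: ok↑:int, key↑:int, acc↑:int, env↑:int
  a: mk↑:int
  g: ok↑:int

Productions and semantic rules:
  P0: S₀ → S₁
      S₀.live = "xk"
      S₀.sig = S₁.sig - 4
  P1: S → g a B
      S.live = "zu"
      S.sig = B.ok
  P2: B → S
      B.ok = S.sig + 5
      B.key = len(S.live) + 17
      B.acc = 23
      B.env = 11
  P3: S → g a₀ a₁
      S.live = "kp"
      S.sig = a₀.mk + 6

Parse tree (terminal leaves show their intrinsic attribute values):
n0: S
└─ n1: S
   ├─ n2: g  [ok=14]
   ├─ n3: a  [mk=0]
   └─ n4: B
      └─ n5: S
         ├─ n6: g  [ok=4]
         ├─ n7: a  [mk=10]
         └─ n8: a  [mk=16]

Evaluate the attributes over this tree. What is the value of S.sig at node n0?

1. n2.ok = 14  [terminal]
2. n3.mk = 0  [terminal]
3. n6.ok = 4  [terminal]
4. n7.mk = 10  [terminal]
5. n8.mk = 16  [terminal]
6. n5.live = "kp"  ["kp"]
7. n5.sig = 16  [a₀.mk + 6]
8. n4.ok = 21  [S.sig + 5]
9. n4.key = 19  [len(S.live) + 17]
10. n4.acc = 23  [23]
11. n4.env = 11  [11]
12. n1.live = "zu"  ["zu"]
13. n1.sig = 21  [B.ok]
14. n0.live = "xk"  ["xk"]
15. n0.sig = 17  [S₁.sig - 4]

17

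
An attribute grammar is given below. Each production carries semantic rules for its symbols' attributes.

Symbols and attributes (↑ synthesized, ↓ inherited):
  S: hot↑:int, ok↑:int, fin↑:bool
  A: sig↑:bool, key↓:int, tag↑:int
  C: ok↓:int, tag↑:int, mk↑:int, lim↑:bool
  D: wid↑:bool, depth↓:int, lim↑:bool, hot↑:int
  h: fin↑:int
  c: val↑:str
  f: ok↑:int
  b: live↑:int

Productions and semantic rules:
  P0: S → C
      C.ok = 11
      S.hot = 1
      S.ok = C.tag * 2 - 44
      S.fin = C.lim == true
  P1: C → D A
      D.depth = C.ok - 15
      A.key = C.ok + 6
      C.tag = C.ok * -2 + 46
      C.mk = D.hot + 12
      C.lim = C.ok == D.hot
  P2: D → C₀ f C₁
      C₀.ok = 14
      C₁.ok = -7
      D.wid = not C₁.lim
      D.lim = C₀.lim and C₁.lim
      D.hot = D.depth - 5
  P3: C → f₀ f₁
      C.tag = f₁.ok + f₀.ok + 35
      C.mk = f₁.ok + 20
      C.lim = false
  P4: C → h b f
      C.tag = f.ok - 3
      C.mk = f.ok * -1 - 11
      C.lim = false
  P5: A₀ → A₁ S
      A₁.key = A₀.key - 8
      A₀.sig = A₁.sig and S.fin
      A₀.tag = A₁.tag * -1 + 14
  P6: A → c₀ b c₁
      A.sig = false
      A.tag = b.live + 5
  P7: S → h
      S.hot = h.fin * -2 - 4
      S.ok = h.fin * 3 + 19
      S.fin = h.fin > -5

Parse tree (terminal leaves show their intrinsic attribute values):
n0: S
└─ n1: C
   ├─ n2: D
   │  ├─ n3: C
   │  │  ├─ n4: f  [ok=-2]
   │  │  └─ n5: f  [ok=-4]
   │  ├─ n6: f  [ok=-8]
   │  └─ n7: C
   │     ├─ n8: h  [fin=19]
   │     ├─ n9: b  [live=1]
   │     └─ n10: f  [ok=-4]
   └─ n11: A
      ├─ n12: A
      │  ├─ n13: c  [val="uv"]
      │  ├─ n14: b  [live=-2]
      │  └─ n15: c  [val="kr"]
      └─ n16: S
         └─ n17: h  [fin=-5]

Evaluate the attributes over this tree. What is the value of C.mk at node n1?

3

1. n1.ok = 11  [11]
2. n2.depth = -4  [C.ok - 15]
3. n3.ok = 14  [14]
4. n4.ok = -2  [terminal]
5. n5.ok = -4  [terminal]
6. n3.tag = 29  [f₁.ok + f₀.ok + 35]
7. n3.mk = 16  [f₁.ok + 20]
8. n3.lim = false  [false]
9. n6.ok = -8  [terminal]
10. n7.ok = -7  [-7]
11. n8.fin = 19  [terminal]
12. n9.live = 1  [terminal]
13. n10.ok = -4  [terminal]
14. n7.tag = -7  [f.ok - 3]
15. n7.mk = -7  [f.ok * -1 - 11]
16. n7.lim = false  [false]
17. n2.wid = true  [not C₁.lim]
18. n2.lim = false  [C₀.lim and C₁.lim]
19. n2.hot = -9  [D.depth - 5]
20. n11.key = 17  [C.ok + 6]
21. n12.key = 9  [A₀.key - 8]
22. n13.val = "uv"  [terminal]
23. n14.live = -2  [terminal]
24. n15.val = "kr"  [terminal]
25. n12.sig = false  [false]
26. n12.tag = 3  [b.live + 5]
27. n17.fin = -5  [terminal]
28. n16.hot = 6  [h.fin * -2 - 4]
29. n16.ok = 4  [h.fin * 3 + 19]
30. n16.fin = false  [h.fin > -5]
31. n11.sig = false  [A₁.sig and S.fin]
32. n11.tag = 11  [A₁.tag * -1 + 14]
33. n1.tag = 24  [C.ok * -2 + 46]
34. n1.mk = 3  [D.hot + 12]
35. n1.lim = false  [C.ok == D.hot]
36. n0.hot = 1  [1]
37. n0.ok = 4  [C.tag * 2 - 44]
38. n0.fin = false  [C.lim == true]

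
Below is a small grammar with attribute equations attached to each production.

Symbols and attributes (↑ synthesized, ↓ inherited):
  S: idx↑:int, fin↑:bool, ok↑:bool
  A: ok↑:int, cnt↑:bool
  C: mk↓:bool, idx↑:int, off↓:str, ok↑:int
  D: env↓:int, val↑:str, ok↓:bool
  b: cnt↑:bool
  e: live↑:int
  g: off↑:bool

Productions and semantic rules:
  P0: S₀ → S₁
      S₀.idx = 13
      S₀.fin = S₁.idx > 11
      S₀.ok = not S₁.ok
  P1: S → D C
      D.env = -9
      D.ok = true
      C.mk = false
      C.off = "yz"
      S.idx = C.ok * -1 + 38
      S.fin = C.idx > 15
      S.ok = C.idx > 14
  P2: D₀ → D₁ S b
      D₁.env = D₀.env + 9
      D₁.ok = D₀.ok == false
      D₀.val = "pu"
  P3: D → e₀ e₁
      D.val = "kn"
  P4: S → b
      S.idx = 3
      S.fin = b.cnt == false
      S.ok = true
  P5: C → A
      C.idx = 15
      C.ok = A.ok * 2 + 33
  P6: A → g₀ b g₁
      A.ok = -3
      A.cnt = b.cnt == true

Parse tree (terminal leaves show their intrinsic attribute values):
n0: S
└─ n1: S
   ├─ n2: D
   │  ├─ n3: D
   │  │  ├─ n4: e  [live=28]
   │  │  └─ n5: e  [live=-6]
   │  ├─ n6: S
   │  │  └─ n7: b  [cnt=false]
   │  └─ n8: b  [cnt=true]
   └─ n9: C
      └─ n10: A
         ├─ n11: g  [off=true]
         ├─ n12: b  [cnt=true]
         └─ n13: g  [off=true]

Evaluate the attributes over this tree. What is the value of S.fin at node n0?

1. n2.env = -9  [-9]
2. n2.ok = true  [true]
3. n3.env = 0  [D₀.env + 9]
4. n3.ok = false  [D₀.ok == false]
5. n4.live = 28  [terminal]
6. n5.live = -6  [terminal]
7. n3.val = "kn"  ["kn"]
8. n7.cnt = false  [terminal]
9. n6.idx = 3  [3]
10. n6.fin = true  [b.cnt == false]
11. n6.ok = true  [true]
12. n8.cnt = true  [terminal]
13. n2.val = "pu"  ["pu"]
14. n9.mk = false  [false]
15. n9.off = "yz"  ["yz"]
16. n11.off = true  [terminal]
17. n12.cnt = true  [terminal]
18. n13.off = true  [terminal]
19. n10.ok = -3  [-3]
20. n10.cnt = true  [b.cnt == true]
21. n9.idx = 15  [15]
22. n9.ok = 27  [A.ok * 2 + 33]
23. n1.idx = 11  [C.ok * -1 + 38]
24. n1.fin = false  [C.idx > 15]
25. n1.ok = true  [C.idx > 14]
26. n0.idx = 13  [13]
27. n0.fin = false  [S₁.idx > 11]
28. n0.ok = false  [not S₁.ok]

false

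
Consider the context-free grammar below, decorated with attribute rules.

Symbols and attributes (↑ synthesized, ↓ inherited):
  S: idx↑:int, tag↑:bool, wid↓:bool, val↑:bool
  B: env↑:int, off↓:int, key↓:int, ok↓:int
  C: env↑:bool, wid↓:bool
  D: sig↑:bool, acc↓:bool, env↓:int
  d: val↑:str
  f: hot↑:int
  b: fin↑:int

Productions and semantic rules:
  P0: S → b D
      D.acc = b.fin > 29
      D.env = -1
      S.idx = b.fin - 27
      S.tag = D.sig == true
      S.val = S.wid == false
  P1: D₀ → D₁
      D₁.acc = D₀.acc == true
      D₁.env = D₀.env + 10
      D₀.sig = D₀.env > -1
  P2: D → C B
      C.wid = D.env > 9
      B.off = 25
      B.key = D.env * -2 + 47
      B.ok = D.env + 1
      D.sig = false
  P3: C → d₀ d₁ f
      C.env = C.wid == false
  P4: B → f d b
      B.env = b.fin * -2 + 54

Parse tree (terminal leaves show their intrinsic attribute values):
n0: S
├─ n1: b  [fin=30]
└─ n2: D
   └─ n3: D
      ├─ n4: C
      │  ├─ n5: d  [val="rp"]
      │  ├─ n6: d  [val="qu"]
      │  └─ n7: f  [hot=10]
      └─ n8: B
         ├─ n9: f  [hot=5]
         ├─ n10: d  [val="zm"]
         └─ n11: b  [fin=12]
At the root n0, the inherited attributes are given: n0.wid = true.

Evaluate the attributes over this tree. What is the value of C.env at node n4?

true

1. n0.wid = true  [given at root]
2. n1.fin = 30  [terminal]
3. n2.acc = true  [b.fin > 29]
4. n2.env = -1  [-1]
5. n3.acc = true  [D₀.acc == true]
6. n3.env = 9  [D₀.env + 10]
7. n4.wid = false  [D.env > 9]
8. n5.val = "rp"  [terminal]
9. n6.val = "qu"  [terminal]
10. n7.hot = 10  [terminal]
11. n4.env = true  [C.wid == false]
12. n8.off = 25  [25]
13. n8.key = 29  [D.env * -2 + 47]
14. n8.ok = 10  [D.env + 1]
15. n9.hot = 5  [terminal]
16. n10.val = "zm"  [terminal]
17. n11.fin = 12  [terminal]
18. n8.env = 30  [b.fin * -2 + 54]
19. n3.sig = false  [false]
20. n2.sig = false  [D₀.env > -1]
21. n0.idx = 3  [b.fin - 27]
22. n0.tag = false  [D.sig == true]
23. n0.val = false  [S.wid == false]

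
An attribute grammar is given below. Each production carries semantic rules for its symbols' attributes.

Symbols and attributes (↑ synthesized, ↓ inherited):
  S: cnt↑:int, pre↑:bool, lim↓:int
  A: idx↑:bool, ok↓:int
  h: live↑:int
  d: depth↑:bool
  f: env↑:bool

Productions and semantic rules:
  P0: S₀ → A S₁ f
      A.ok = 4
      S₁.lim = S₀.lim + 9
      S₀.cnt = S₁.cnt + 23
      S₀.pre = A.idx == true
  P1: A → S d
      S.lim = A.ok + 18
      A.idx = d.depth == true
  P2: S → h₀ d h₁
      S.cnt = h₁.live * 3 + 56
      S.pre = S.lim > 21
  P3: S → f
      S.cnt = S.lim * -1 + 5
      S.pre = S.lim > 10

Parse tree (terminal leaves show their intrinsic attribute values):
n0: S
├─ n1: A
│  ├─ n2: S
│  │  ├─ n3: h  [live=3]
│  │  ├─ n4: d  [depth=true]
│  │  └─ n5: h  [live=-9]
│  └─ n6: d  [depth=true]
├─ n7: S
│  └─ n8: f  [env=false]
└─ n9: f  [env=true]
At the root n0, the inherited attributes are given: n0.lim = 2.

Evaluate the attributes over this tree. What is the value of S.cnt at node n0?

1. n0.lim = 2  [given at root]
2. n1.ok = 4  [4]
3. n2.lim = 22  [A.ok + 18]
4. n3.live = 3  [terminal]
5. n4.depth = true  [terminal]
6. n5.live = -9  [terminal]
7. n2.cnt = 29  [h₁.live * 3 + 56]
8. n2.pre = true  [S.lim > 21]
9. n6.depth = true  [terminal]
10. n1.idx = true  [d.depth == true]
11. n7.lim = 11  [S₀.lim + 9]
12. n8.env = false  [terminal]
13. n7.cnt = -6  [S.lim * -1 + 5]
14. n7.pre = true  [S.lim > 10]
15. n9.env = true  [terminal]
16. n0.cnt = 17  [S₁.cnt + 23]
17. n0.pre = true  [A.idx == true]

17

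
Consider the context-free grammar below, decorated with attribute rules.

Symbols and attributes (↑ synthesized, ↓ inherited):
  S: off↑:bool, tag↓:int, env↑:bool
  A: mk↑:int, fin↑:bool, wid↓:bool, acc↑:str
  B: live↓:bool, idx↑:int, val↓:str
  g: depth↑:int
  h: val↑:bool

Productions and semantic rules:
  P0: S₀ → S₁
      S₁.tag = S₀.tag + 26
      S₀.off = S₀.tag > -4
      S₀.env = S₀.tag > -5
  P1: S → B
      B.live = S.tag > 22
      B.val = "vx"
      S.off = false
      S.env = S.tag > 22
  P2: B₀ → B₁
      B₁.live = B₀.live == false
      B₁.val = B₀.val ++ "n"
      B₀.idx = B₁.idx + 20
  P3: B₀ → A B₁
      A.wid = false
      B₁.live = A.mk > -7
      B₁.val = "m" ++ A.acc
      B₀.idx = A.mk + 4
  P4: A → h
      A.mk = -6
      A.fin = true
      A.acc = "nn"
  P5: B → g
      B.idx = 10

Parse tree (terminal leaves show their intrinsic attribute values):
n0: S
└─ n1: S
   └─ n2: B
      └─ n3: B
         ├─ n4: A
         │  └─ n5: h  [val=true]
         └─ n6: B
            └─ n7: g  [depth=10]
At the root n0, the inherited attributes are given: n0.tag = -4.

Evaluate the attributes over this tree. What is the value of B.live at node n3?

1. n0.tag = -4  [given at root]
2. n1.tag = 22  [S₀.tag + 26]
3. n2.live = false  [S.tag > 22]
4. n2.val = "vx"  ["vx"]
5. n3.live = true  [B₀.live == false]
6. n3.val = "vxn"  [B₀.val ++ "n"]
7. n4.wid = false  [false]
8. n5.val = true  [terminal]
9. n4.mk = -6  [-6]
10. n4.fin = true  [true]
11. n4.acc = "nn"  ["nn"]
12. n6.live = true  [A.mk > -7]
13. n6.val = "mnn"  ["m" ++ A.acc]
14. n7.depth = 10  [terminal]
15. n6.idx = 10  [10]
16. n3.idx = -2  [A.mk + 4]
17. n2.idx = 18  [B₁.idx + 20]
18. n1.off = false  [false]
19. n1.env = false  [S.tag > 22]
20. n0.off = false  [S₀.tag > -4]
21. n0.env = true  [S₀.tag > -5]

true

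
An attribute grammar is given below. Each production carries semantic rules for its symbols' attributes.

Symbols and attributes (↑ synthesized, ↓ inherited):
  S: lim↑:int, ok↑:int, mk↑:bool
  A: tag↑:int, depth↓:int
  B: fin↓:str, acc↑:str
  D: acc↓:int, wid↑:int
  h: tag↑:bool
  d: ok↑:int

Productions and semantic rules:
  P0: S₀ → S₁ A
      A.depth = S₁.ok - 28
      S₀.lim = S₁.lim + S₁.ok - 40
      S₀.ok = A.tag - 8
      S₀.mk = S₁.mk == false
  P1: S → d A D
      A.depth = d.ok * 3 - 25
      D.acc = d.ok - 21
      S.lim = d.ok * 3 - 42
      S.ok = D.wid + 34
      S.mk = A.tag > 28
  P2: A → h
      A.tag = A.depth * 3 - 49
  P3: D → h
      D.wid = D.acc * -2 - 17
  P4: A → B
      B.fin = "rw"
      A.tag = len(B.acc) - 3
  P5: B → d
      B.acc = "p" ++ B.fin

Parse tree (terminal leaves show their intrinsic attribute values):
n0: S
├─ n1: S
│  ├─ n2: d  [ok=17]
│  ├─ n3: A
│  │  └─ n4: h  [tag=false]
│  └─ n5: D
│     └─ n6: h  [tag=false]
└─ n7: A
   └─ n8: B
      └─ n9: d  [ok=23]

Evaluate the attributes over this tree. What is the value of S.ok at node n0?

-8

1. n2.ok = 17  [terminal]
2. n3.depth = 26  [d.ok * 3 - 25]
3. n4.tag = false  [terminal]
4. n3.tag = 29  [A.depth * 3 - 49]
5. n5.acc = -4  [d.ok - 21]
6. n6.tag = false  [terminal]
7. n5.wid = -9  [D.acc * -2 - 17]
8. n1.lim = 9  [d.ok * 3 - 42]
9. n1.ok = 25  [D.wid + 34]
10. n1.mk = true  [A.tag > 28]
11. n7.depth = -3  [S₁.ok - 28]
12. n8.fin = "rw"  ["rw"]
13. n9.ok = 23  [terminal]
14. n8.acc = "prw"  ["p" ++ B.fin]
15. n7.tag = 0  [len(B.acc) - 3]
16. n0.lim = -6  [S₁.lim + S₁.ok - 40]
17. n0.ok = -8  [A.tag - 8]
18. n0.mk = false  [S₁.mk == false]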